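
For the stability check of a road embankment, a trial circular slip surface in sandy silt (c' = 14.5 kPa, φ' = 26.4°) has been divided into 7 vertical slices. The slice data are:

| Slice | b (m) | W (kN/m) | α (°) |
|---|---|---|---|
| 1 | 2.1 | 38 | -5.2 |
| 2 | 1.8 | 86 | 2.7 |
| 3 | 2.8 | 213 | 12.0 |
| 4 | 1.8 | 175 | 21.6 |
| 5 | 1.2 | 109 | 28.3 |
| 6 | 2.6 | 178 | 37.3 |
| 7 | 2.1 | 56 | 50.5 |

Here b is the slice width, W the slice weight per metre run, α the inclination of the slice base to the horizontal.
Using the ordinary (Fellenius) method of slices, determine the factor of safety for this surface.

FS = 1.99

Ordinary method of slices: FS = Σ[c'·Δl_i + (W_i cosα_i)·tanφ'] / Σ W_i sinα_i, with Δl_i = b_i / cosα_i.
Slice 1: Δl = 2.1/cos(-5.2°) = 2.109 m; N'_1 = 38·cos(-5.2°) = 37.8; c'Δl = 30.58; W sinα = -3.4
Slice 2: Δl = 1.8/cos2.7° = 1.802 m; N'_2 = 86·cos2.7° = 85.9; c'Δl = 26.13; W sinα = 4.1
Slice 3: Δl = 2.8/cos12.0° = 2.863 m; N'_3 = 213·cos12.0° = 208.3; c'Δl = 41.51; W sinα = 44.3
Slice 4: Δl = 1.8/cos21.6° = 1.936 m; N'_4 = 175·cos21.6° = 162.7; c'Δl = 28.07; W sinα = 64.4
Slice 5: Δl = 1.2/cos28.3° = 1.363 m; N'_5 = 109·cos28.3° = 96.0; c'Δl = 19.76; W sinα = 51.7
Slice 6: Δl = 2.6/cos37.3° = 3.268 m; N'_6 = 178·cos37.3° = 141.6; c'Δl = 47.39; W sinα = 107.9
Slice 7: Δl = 2.1/cos50.5° = 3.301 m; N'_7 = 56·cos50.5° = 35.6; c'Δl = 47.87; W sinα = 43.2
Σc'Δl = 241.3 kN/m; ΣN' = 768.0 kN/m; ΣW sinα = 312.1 kN/m
Resisting = 241.3 + 768.0·tan26.4° = 241.3 + 381.2 = 622.5 kN/m
FS = 622.5 / 312.1 = 1.995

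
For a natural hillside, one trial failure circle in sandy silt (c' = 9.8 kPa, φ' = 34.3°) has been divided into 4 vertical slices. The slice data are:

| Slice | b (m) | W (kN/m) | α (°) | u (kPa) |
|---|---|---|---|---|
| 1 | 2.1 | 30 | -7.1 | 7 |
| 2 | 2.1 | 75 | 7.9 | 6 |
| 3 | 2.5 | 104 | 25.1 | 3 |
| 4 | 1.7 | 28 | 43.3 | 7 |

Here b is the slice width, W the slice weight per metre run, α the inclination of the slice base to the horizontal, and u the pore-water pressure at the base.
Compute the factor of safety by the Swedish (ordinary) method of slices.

FS = 2.93

Ordinary method of slices: FS = Σ[c'·Δl_i + (W_i cosα_i − u_i·Δl_i)·tanφ'] / Σ W_i sinα_i, with Δl_i = b_i / cosα_i.
Slice 1: Δl = 2.1/cos(-7.1°) = 2.116 m; N'_1 = 30·cos(-7.1°) − 7·2.116 = 15.0; c'Δl = 20.74; W sinα = -3.7
Slice 2: Δl = 2.1/cos7.9° = 2.120 m; N'_2 = 75·cos7.9° − 6·2.120 = 61.6; c'Δl = 20.78; W sinα = 10.3
Slice 3: Δl = 2.5/cos25.1° = 2.761 m; N'_3 = 104·cos25.1° − 3·2.761 = 85.9; c'Δl = 27.05; W sinα = 44.1
Slice 4: Δl = 1.7/cos43.3° = 2.336 m; N'_4 = 28·cos43.3° − 7·2.336 = 4.0; c'Δl = 22.89; W sinα = 19.2
Σc'Δl = 91.5 kN/m; ΣN' = 166.4 kN/m; ΣW sinα = 69.9 kN/m
Resisting = 91.5 + 166.4·tan34.3° = 91.5 + 113.5 = 205.0 kN/m
FS = 205.0 / 69.9 = 2.932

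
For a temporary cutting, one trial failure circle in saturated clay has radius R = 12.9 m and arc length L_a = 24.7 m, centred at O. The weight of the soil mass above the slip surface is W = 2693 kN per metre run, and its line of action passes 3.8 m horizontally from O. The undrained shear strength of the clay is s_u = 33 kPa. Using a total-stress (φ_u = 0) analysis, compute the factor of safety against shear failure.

FS = 1.03

Taking moments about the centre O, the resisting moment is provided by the undrained shear strength acting along the arc:
M_R = s_u·L_a·R = 33·24.70·12.9 = 10514.8 kN·m/m
M_D = W·d = 2693·3.8 = 10233.4 kN·m/m
FS = M_R / M_D = 10514.8 / 10233.4 = 1.027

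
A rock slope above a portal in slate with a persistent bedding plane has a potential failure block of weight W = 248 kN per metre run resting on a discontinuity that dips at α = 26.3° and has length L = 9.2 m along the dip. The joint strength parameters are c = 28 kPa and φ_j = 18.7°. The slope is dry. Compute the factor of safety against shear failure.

FS = 3.03

Resolving the block weight along and normal to the plane and applying the Mohr–Coulomb strength on the joint:
N' = W cosα = 248·cos26.3° = 222.3 kN/m
Driving force T = W sinα = 248·sin26.3° = 109.9 kN/m
Resisting force R = c·L + N'·tanφ_j = 28·9.2 + 222.3·tan18.7° = 257.6 + 75.3 = 332.9 kN/m
FS = R / T = 332.9 / 109.9 = 3.029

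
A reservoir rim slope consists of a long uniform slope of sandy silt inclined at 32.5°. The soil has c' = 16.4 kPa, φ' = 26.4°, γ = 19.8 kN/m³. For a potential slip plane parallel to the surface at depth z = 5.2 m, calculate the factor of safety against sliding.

For an infinite slope with a slip plane parallel to the surface (no pore pressure): FS = [c' + γz cos²β tanφ'] / [γz sinβ cosβ].
γz = 19.8·5.2 = 102.96 kN/m²
Numerator = 16.4 + 102.96·cos²32.5°·tan26.4° = 16.4 + 102.96·0.7113·0.4964 = 52.755 kPa
Denominator = 102.96·sin32.5°·cos32.5° = 102.96·0.5373·0.8434 = 46.657 kPa
FS = 52.755 / 46.657 = 1.131

FS = 1.13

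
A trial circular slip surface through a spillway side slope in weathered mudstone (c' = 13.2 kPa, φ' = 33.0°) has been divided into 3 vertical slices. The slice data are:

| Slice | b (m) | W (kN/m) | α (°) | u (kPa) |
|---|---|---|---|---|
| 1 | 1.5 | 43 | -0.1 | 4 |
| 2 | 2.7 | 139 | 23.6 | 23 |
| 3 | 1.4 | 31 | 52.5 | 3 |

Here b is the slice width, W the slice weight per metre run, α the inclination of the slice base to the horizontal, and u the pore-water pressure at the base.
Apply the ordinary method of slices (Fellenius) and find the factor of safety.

FS = 1.99

Ordinary method of slices: FS = Σ[c'·Δl_i + (W_i cosα_i − u_i·Δl_i)·tanφ'] / Σ W_i sinα_i, with Δl_i = b_i / cosα_i.
Slice 1: Δl = 1.5/cos(-0.1°) = 1.500 m; N'_1 = 43·cos(-0.1°) − 4·1.500 = 37.0; c'Δl = 19.80; W sinα = -0.1
Slice 2: Δl = 2.7/cos23.6° = 2.946 m; N'_2 = 139·cos23.6° − 23·2.946 = 59.6; c'Δl = 38.89; W sinα = 55.6
Slice 3: Δl = 1.4/cos52.5° = 2.300 m; N'_3 = 31·cos52.5° − 3·2.300 = 12.0; c'Δl = 30.36; W sinα = 24.6
Σc'Δl = 89.0 kN/m; ΣN' = 108.6 kN/m; ΣW sinα = 80.2 kN/m
Resisting = 89.0 + 108.6·tan33.0° = 89.0 + 70.5 = 159.6 kN/m
FS = 159.6 / 80.2 = 1.990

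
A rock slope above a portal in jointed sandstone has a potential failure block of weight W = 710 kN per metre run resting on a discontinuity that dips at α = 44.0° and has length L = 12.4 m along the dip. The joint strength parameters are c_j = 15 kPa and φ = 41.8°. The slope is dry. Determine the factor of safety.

FS = 1.30

Resolving the block weight along and normal to the plane and applying the Mohr–Coulomb strength on the joint:
N' = W cosα = 710·cos44.0° = 510.7 kN/m
Driving force T = W sinα = 710·sin44.0° = 493.2 kN/m
Resisting force R = c_j·L + N'·tanφ = 15·12.4 + 510.7·tan41.8° = 186.0 + 456.6 = 642.6 kN/m
FS = R / T = 642.6 / 493.2 = 1.303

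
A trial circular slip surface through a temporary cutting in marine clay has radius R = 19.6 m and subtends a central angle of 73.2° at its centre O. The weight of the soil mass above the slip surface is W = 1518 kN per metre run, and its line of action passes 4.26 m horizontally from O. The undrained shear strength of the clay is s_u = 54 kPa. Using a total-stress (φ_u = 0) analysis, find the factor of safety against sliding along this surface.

Taking moments about the centre O, the resisting moment is provided by the undrained shear strength acting along the arc:
Arc length L_a = R·θ = 19.6·(73.2°·π/180) = 19.6·1.2776 = 25.04 m
M_R = s_u·L_a·R = 54·25.04·19.6 = 26503.0 kN·m/m
M_D = W·d = 1518·4.26 = 6466.7 kN·m/m
FS = M_R / M_D = 26503.0 / 6466.7 = 4.098

FS = 4.10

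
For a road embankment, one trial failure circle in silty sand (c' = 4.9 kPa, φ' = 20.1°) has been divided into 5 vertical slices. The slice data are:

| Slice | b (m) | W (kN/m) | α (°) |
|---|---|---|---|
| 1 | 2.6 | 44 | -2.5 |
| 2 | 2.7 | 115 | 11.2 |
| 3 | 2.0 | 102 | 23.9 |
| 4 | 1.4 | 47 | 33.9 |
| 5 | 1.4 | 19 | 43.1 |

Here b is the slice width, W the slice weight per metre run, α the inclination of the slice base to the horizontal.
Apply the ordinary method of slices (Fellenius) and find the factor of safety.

Ordinary method of slices: FS = Σ[c'·Δl_i + (W_i cosα_i)·tanφ'] / Σ W_i sinα_i, with Δl_i = b_i / cosα_i.
Slice 1: Δl = 2.6/cos(-2.5°) = 2.602 m; N'_1 = 44·cos(-2.5°) = 44.0; c'Δl = 12.75; W sinα = -1.9
Slice 2: Δl = 2.7/cos11.2° = 2.752 m; N'_2 = 115·cos11.2° = 112.8; c'Δl = 13.49; W sinα = 22.3
Slice 3: Δl = 2.0/cos23.9° = 2.188 m; N'_3 = 102·cos23.9° = 93.3; c'Δl = 10.72; W sinα = 41.3
Slice 4: Δl = 1.4/cos33.9° = 1.687 m; N'_4 = 47·cos33.9° = 39.0; c'Δl = 8.26; W sinα = 26.2
Slice 5: Δl = 1.4/cos43.1° = 1.917 m; N'_5 = 19·cos43.1° = 13.9; c'Δl = 9.40; W sinα = 13.0
Σc'Δl = 54.6 kN/m; ΣN' = 302.9 kN/m; ΣW sinα = 100.9 kN/m
Resisting = 54.6 + 302.9·tan20.1° = 54.6 + 110.8 = 165.5 kN/m
FS = 165.5 / 100.9 = 1.639

FS = 1.64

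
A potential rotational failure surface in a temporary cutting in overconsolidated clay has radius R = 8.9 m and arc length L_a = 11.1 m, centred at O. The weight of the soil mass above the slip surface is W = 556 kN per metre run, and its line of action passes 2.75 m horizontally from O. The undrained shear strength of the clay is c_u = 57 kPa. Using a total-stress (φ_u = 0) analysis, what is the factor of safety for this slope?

Taking moments about the centre O, the resisting moment is provided by the undrained shear strength acting along the arc:
M_R = c_u·L_a·R = 57·11.10·8.9 = 5631.0 kN·m/m
M_D = W·d = 556·2.75 = 1529.0 kN·m/m
FS = M_R / M_D = 5631.0 / 1529.0 = 3.683

FS = 3.68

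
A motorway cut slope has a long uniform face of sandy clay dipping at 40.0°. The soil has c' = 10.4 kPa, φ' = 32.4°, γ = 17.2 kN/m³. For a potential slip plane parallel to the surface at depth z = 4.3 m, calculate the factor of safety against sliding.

For an infinite slope with a slip plane parallel to the surface (no pore pressure): FS = [c' + γz cos²β tanφ'] / [γz sinβ cosβ].
γz = 17.2·4.3 = 73.96 kN/m²
Numerator = 10.4 + 73.96·cos²40.0°·tan32.4° = 10.4 + 73.96·0.5868·0.6346 = 37.943 kPa
Denominator = 73.96·sin40.0°·cos40.0° = 73.96·0.6428·0.7660 = 36.418 kPa
FS = 37.943 / 36.418 = 1.042

FS = 1.04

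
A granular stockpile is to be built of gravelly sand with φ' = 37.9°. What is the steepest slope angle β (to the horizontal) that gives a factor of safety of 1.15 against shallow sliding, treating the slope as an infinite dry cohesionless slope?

β = 34.1°

For an infinite dry cohesionless slope FS = tanφ'/tanβ, so tanβ = tanφ' / FS.
tanβ = tan37.9° / 1.15 = 0.7785 / 1.15 = 0.6769
β = arctan(0.6769) = 34.10°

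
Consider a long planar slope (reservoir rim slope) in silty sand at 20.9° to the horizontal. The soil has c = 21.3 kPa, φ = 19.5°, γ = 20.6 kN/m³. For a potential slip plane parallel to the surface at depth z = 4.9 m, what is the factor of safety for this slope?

For an infinite slope with a slip plane parallel to the surface (no pore pressure): FS = [c + γz cos²β tanφ] / [γz sinβ cosβ].
γz = 20.6·4.9 = 100.94 kN/m²
Numerator = 21.3 + 100.94·cos²20.9°·tan19.5° = 21.3 + 100.94·0.8727·0.3541 = 52.496 kPa
Denominator = 100.94·sin20.9°·cos20.9° = 100.94·0.3567·0.9342 = 33.640 kPa
FS = 52.496 / 33.640 = 1.561

FS = 1.56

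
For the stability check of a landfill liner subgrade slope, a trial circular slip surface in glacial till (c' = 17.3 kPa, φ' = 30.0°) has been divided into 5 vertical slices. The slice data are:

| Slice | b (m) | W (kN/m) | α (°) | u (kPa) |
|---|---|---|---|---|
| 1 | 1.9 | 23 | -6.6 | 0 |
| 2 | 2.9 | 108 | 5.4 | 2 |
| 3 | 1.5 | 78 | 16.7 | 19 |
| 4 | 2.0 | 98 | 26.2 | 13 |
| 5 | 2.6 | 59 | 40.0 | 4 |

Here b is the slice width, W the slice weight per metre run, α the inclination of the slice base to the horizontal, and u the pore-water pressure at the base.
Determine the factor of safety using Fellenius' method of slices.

FS = 3.22

Ordinary method of slices: FS = Σ[c'·Δl_i + (W_i cosα_i − u_i·Δl_i)·tanφ'] / Σ W_i sinα_i, with Δl_i = b_i / cosα_i.
Slice 1: Δl = 1.9/cos(-6.6°) = 1.913 m; N'_1 = 23·cos(-6.6°) − 0·1.913 = 22.8; c'Δl = 33.09; W sinα = -2.6
Slice 2: Δl = 2.9/cos5.4° = 2.913 m; N'_2 = 108·cos5.4° − 2·2.913 = 101.7; c'Δl = 50.39; W sinα = 10.2
Slice 3: Δl = 1.5/cos16.7° = 1.566 m; N'_3 = 78·cos16.7° − 19·1.566 = 45.0; c'Δl = 27.09; W sinα = 22.4
Slice 4: Δl = 2.0/cos26.2° = 2.229 m; N'_4 = 98·cos26.2° − 13·2.229 = 59.0; c'Δl = 38.56; W sinα = 43.3
Slice 5: Δl = 2.6/cos40.0° = 3.394 m; N'_5 = 59·cos40.0° − 4·3.394 = 31.6; c'Δl = 58.72; W sinα = 37.9
Σc'Δl = 207.9 kN/m; ΣN' = 260.1 kN/m; ΣW sinα = 111.1 kN/m
Resisting = 207.9 + 260.1·tan30.0° = 207.9 + 150.2 = 358.0 kN/m
FS = 358.0 / 111.1 = 3.222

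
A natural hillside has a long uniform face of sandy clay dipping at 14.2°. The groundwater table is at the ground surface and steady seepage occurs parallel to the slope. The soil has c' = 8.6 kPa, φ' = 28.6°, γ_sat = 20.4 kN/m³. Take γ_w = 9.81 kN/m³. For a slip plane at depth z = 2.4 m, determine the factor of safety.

With seepage parallel to the slope and the water table at the surface, the effective normal stress on the slip plane uses the buoyant unit weight γ' = γ_sat − γ_w while the driving shear stress uses γ_sat:
FS = [c' + γ' z cos²β tanφ'] / [γ_sat z sinβ cosβ]
γ' = 20.4 − 9.81 = 10.59 kN/m³
Numerator = 8.6 + 10.59·2.4·cos²14.2°·tan28.6° = 8.6 + 10.59·2.4·0.9398·0.5452 = 21.623 kPa
Denominator = 20.4·2.4·sin14.2°·cos14.2° = 20.4·2.4·0.2453·0.9694 = 11.643 kPa
FS = 21.623 / 11.643 = 1.857

FS = 1.86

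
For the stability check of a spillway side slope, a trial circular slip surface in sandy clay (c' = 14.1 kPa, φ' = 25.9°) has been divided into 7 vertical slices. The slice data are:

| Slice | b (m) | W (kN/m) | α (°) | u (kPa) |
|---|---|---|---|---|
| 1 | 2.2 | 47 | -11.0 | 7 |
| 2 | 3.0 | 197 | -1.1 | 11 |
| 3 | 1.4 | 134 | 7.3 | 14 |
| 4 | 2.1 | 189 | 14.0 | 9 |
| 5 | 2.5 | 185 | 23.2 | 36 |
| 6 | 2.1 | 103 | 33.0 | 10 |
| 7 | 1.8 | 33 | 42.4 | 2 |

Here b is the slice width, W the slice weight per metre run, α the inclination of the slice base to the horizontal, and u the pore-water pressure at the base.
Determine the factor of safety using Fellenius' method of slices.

Ordinary method of slices: FS = Σ[c'·Δl_i + (W_i cosα_i − u_i·Δl_i)·tanφ'] / Σ W_i sinα_i, with Δl_i = b_i / cosα_i.
Slice 1: Δl = 2.2/cos(-11.0°) = 2.241 m; N'_1 = 47·cos(-11.0°) − 7·2.241 = 30.4; c'Δl = 31.60; W sinα = -9.0
Slice 2: Δl = 3.0/cos(-1.1°) = 3.001 m; N'_2 = 197·cos(-1.1°) − 11·3.001 = 164.0; c'Δl = 42.31; W sinα = -3.8
Slice 3: Δl = 1.4/cos7.3° = 1.411 m; N'_3 = 134·cos7.3° − 14·1.411 = 113.2; c'Δl = 19.90; W sinα = 17.0
Slice 4: Δl = 2.1/cos14.0° = 2.164 m; N'_4 = 189·cos14.0° − 9·2.164 = 163.9; c'Δl = 30.52; W sinα = 45.7
Slice 5: Δl = 2.5/cos23.2° = 2.720 m; N'_5 = 185·cos23.2° − 36·2.720 = 72.1; c'Δl = 38.35; W sinα = 72.9
Slice 6: Δl = 2.1/cos33.0° = 2.504 m; N'_6 = 103·cos33.0° − 10·2.504 = 61.3; c'Δl = 35.31; W sinα = 56.1
Slice 7: Δl = 1.8/cos42.4° = 2.438 m; N'_7 = 33·cos42.4° − 2·2.438 = 19.5; c'Δl = 34.37; W sinα = 22.3
Σc'Δl = 232.4 kN/m; ΣN' = 624.4 kN/m; ΣW sinα = 201.2 kN/m
Resisting = 232.4 + 624.4·tan25.9° = 232.4 + 303.2 = 535.6 kN/m
FS = 535.6 / 201.2 = 2.661

FS = 2.66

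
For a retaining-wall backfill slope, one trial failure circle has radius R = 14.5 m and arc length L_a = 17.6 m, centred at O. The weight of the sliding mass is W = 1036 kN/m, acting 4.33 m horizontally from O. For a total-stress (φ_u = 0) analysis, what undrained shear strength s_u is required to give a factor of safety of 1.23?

s_u = 21.6 kPa

FS = s_u·L_a·R / (W·d), so s_u = FS·W·d / (L_a·R).
s_u = 1.23·1036·4.33 / (17.60·14.5) = 5517.6 / 255.20 = 21.62 kPa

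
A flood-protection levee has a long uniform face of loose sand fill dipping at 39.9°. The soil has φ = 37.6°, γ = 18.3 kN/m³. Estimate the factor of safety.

For a dry cohesionless infinite slope the factor of safety is FS = tanφ / tanβ.
FS = tan37.6° / tan39.9° = 0.7701 / 0.8361 = 0.921

FS = 0.92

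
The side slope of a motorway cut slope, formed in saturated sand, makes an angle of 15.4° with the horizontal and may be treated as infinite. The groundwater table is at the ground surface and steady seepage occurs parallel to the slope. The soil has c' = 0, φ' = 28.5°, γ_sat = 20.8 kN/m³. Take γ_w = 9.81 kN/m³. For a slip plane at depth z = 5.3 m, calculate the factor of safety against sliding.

FS = 1.04

With seepage parallel to the slope and the water table at the surface, the effective normal stress on the slip plane uses the buoyant unit weight γ' = γ_sat − γ_w while the driving shear stress uses γ_sat:
FS = [c' + γ' z cos²β tanφ'] / [γ_sat z sinβ cosβ]
(For c' = 0 this reduces to FS = (γ'/γ_sat)·tanφ'/tanβ.)
γ' = 20.8 − 9.81 = 10.99 kN/m³
Numerator = 0.0 + 10.99·5.3·cos²15.4°·tan28.5° = 0.0 + 10.99·5.3·0.9295·0.5430 = 29.395 kPa
Denominator = 20.8·5.3·sin15.4°·cos15.4° = 20.8·5.3·0.2656·0.9641 = 28.224 kPa
FS = 29.395 / 28.224 = 1.042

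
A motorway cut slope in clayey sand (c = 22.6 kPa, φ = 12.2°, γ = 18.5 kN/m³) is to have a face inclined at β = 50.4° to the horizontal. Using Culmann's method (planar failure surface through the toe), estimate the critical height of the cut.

H_c = 17.19 m

Culmann's analysis gives the critical failure plane at α_cr = (β + φ)/2 = (50.4 + 12.2)/2 = 31.3°, and the critical height
H_c = (4c/γ) · sinβ cosφ / [1 − cos(β − φ)]
    = (4·22.6/18.5) · sin50.4°·cos12.2° / [1 − cos(38.2°)]
    = 4.886 · 0.7705·0.9774 / [1 − 0.7859]
    = 4.886 · 0.7531 / 0.2141
    = 17.19 m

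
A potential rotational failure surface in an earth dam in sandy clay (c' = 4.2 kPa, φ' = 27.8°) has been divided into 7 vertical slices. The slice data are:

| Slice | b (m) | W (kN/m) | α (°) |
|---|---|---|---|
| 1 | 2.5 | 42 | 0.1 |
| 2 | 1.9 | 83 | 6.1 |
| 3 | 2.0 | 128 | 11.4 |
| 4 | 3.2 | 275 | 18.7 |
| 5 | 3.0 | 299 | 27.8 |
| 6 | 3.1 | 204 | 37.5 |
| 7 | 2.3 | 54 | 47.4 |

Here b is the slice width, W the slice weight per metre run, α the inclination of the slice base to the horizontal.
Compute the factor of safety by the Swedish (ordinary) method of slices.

FS = 1.41

Ordinary method of slices: FS = Σ[c'·Δl_i + (W_i cosα_i)·tanφ'] / Σ W_i sinα_i, with Δl_i = b_i / cosα_i.
Slice 1: Δl = 2.5/cos0.1° = 2.500 m; N'_1 = 42·cos0.1° = 42.0; c'Δl = 10.50; W sinα = 0.1
Slice 2: Δl = 1.9/cos6.1° = 1.911 m; N'_2 = 83·cos6.1° = 82.5; c'Δl = 8.03; W sinα = 8.8
Slice 3: Δl = 2.0/cos11.4° = 2.040 m; N'_3 = 128·cos11.4° = 125.5; c'Δl = 8.57; W sinα = 25.3
Slice 4: Δl = 3.2/cos18.7° = 3.378 m; N'_4 = 275·cos18.7° = 260.5; c'Δl = 14.19; W sinα = 88.2
Slice 5: Δl = 3.0/cos27.8° = 3.391 m; N'_5 = 299·cos27.8° = 264.5; c'Δl = 14.24; W sinα = 139.4
Slice 6: Δl = 3.1/cos37.5° = 3.907 m; N'_6 = 204·cos37.5° = 161.8; c'Δl = 16.41; W sinα = 124.2
Slice 7: Δl = 2.3/cos47.4° = 3.398 m; N'_7 = 54·cos47.4° = 36.6; c'Δl = 14.27; W sinα = 39.7
Σc'Δl = 86.2 kN/m; ΣN' = 973.4 kN/m; ΣW sinα = 425.7 kN/m
Resisting = 86.2 + 973.4·tan27.8° = 86.2 + 513.2 = 599.4 kN/m
FS = 599.4 / 425.7 = 1.408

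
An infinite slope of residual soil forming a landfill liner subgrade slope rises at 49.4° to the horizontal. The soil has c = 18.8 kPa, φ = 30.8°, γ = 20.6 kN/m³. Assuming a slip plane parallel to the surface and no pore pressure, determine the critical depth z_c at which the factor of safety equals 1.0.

Setting FS = 1.00 in FS = [c + γz cos²β tanφ] / [γz sinβ cosβ] and solving for z:
z = c / [γ cosβ (FS·sinβ − cosβ·tanφ)]
  = 18.8 / [20.6·cos49.4°·(1.00·sin49.4° − cos49.4°·tan30.8°)]
  = 18.8 / [20.6·0.6508·(1.00·0.7593 − 0.6508·0.5961)]
  = 18.8 / 4.9781 = 3.777 m

z_c = 3.78 m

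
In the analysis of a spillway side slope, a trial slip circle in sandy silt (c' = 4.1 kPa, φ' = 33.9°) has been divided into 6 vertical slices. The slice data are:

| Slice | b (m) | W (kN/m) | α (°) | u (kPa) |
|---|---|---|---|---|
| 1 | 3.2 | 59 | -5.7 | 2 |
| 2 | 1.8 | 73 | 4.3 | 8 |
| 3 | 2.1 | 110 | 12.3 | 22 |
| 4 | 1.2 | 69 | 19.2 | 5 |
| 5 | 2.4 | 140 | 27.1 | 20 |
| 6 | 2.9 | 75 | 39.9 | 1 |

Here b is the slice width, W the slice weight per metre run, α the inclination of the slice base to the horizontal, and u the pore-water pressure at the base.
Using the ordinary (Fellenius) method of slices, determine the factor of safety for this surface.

Ordinary method of slices: FS = Σ[c'·Δl_i + (W_i cosα_i − u_i·Δl_i)·tanφ'] / Σ W_i sinα_i, with Δl_i = b_i / cosα_i.
Slice 1: Δl = 3.2/cos(-5.7°) = 3.216 m; N'_1 = 59·cos(-5.7°) − 2·3.216 = 52.3; c'Δl = 13.19; W sinα = -5.9
Slice 2: Δl = 1.8/cos4.3° = 1.805 m; N'_2 = 73·cos4.3° − 8·1.805 = 58.4; c'Δl = 7.40; W sinα = 5.5
Slice 3: Δl = 2.1/cos12.3° = 2.149 m; N'_3 = 110·cos12.3° − 22·2.149 = 60.2; c'Δl = 8.81; W sinα = 23.4
Slice 4: Δl = 1.2/cos19.2° = 1.271 m; N'_4 = 69·cos19.2° − 5·1.271 = 58.8; c'Δl = 5.21; W sinα = 22.7
Slice 5: Δl = 2.4/cos27.1° = 2.696 m; N'_5 = 140·cos27.1° − 20·2.696 = 70.7; c'Δl = 11.05; W sinα = 63.8
Slice 6: Δl = 2.9/cos39.9° = 3.780 m; N'_6 = 75·cos39.9° − 1·3.780 = 53.8; c'Δl = 15.50; W sinα = 48.1
Σc'Δl = 61.2 kN/m; ΣN' = 354.1 kN/m; ΣW sinα = 157.6 kN/m
Resisting = 61.2 + 354.1·tan33.9° = 61.2 + 237.9 = 299.1 kN/m
FS = 299.1 / 157.6 = 1.898

FS = 1.90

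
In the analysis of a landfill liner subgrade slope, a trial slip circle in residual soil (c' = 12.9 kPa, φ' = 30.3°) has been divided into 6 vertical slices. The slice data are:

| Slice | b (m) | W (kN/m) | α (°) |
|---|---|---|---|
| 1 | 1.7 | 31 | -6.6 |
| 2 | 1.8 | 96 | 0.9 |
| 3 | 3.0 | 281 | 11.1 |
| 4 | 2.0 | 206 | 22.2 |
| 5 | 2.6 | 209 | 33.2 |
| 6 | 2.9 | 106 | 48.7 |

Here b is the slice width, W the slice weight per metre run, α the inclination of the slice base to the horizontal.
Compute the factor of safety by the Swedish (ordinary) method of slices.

Ordinary method of slices: FS = Σ[c'·Δl_i + (W_i cosα_i)·tanφ'] / Σ W_i sinα_i, with Δl_i = b_i / cosα_i.
Slice 1: Δl = 1.7/cos(-6.6°) = 1.711 m; N'_1 = 31·cos(-6.6°) = 30.8; c'Δl = 22.08; W sinα = -3.6
Slice 2: Δl = 1.8/cos0.9° = 1.800 m; N'_2 = 96·cos0.9° = 96.0; c'Δl = 23.22; W sinα = 1.5
Slice 3: Δl = 3.0/cos11.1° = 3.057 m; N'_3 = 281·cos11.1° = 275.7; c'Δl = 39.44; W sinα = 54.1
Slice 4: Δl = 2.0/cos22.2° = 2.160 m; N'_4 = 206·cos22.2° = 190.7; c'Δl = 27.87; W sinα = 77.8
Slice 5: Δl = 2.6/cos33.2° = 3.107 m; N'_5 = 209·cos33.2° = 174.9; c'Δl = 40.08; W sinα = 114.4
Slice 6: Δl = 2.9/cos48.7° = 4.394 m; N'_6 = 106·cos48.7° = 70.0; c'Δl = 56.68; W sinα = 79.6
Σc'Δl = 209.4 kN/m; ΣN' = 838.1 kN/m; ΣW sinα = 324.0 kN/m
Resisting = 209.4 + 838.1·tan30.3° = 209.4 + 489.7 = 699.1 kN/m
FS = 699.1 / 324.0 = 2.158

FS = 2.16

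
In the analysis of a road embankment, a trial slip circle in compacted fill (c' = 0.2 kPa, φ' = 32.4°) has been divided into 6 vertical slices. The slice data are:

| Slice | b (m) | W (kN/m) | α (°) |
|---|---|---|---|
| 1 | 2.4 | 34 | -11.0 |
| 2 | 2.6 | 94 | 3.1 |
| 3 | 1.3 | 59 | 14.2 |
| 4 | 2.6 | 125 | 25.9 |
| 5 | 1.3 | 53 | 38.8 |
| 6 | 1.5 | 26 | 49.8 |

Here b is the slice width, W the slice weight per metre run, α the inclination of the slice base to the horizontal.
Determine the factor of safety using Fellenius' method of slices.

Ordinary method of slices: FS = Σ[c'·Δl_i + (W_i cosα_i)·tanφ'] / Σ W_i sinα_i, with Δl_i = b_i / cosα_i.
Slice 1: Δl = 2.4/cos(-11.0°) = 2.445 m; N'_1 = 34·cos(-11.0°) = 33.4; c'Δl = 0.49; W sinα = -6.5
Slice 2: Δl = 2.6/cos3.1° = 2.604 m; N'_2 = 94·cos3.1° = 93.9; c'Δl = 0.52; W sinα = 5.1
Slice 3: Δl = 1.3/cos14.2° = 1.341 m; N'_3 = 59·cos14.2° = 57.2; c'Δl = 0.27; W sinα = 14.5
Slice 4: Δl = 2.6/cos25.9° = 2.890 m; N'_4 = 125·cos25.9° = 112.4; c'Δl = 0.58; W sinα = 54.6
Slice 5: Δl = 1.3/cos38.8° = 1.668 m; N'_5 = 53·cos38.8° = 41.3; c'Δl = 0.33; W sinα = 33.2
Slice 6: Δl = 1.5/cos49.8° = 2.324 m; N'_6 = 26·cos49.8° = 16.8; c'Δl = 0.46; W sinα = 19.9
Σc'Δl = 2.7 kN/m; ΣN' = 355.0 kN/m; ΣW sinα = 120.7 kN/m
Resisting = 2.7 + 355.0·tan32.4° = 2.7 + 225.3 = 227.9 kN/m
FS = 227.9 / 120.7 = 1.888

FS = 1.89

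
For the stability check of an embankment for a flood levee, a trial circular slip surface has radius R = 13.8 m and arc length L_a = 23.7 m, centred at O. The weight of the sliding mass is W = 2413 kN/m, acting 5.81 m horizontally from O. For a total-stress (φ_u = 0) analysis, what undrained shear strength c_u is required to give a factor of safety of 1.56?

FS = c_u·L_a·R / (W·d), so c_u = FS·W·d / (L_a·R).
c_u = 1.56·2413·5.81 / (23.70·13.8) = 21870.5 / 327.06 = 66.87 kPa

c_u = 66.9 kPa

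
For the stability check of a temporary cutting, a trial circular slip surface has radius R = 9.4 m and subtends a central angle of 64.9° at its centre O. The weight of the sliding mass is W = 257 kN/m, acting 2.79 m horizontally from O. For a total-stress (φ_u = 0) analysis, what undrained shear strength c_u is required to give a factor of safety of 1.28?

c_u = 9.2 kPa

FS = c_u·L_a·R / (W·d), so c_u = FS·W·d / (L_a·R).
Arc length L_a = R·θ = 9.4·(64.9°·π/180) = 9.4·1.1327 = 10.65 m
c_u = 1.28·257·2.79 / (10.65·9.4) = 917.8 / 100.09 = 9.17 kPa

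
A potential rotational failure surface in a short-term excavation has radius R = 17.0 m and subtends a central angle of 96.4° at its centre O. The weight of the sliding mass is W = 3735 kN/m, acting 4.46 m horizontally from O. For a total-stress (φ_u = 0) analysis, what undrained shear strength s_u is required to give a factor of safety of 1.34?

s_u = 45.9 kPa

FS = s_u·L_a·R / (W·d), so s_u = FS·W·d / (L_a·R).
Arc length L_a = R·θ = 17.0·(96.4°·π/180) = 17.0·1.6825 = 28.60 m
s_u = 1.34·3735·4.46 / (28.60·17.0) = 22321.9 / 486.24 = 45.91 kPa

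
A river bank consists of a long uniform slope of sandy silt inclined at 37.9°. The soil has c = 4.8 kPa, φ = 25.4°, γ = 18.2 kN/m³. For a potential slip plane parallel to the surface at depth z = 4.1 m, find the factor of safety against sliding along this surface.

FS = 0.74

For an infinite slope with a slip plane parallel to the surface (no pore pressure): FS = [c + γz cos²β tanφ] / [γz sinβ cosβ].
γz = 18.2·4.1 = 74.62 kN/m²
Numerator = 4.8 + 74.62·cos²37.9°·tan25.4° = 4.8 + 74.62·0.6227·0.4748 = 26.862 kPa
Denominator = 74.62·sin37.9°·cos37.9° = 74.62·0.6143·0.7891 = 36.170 kPa
FS = 26.862 / 36.170 = 0.743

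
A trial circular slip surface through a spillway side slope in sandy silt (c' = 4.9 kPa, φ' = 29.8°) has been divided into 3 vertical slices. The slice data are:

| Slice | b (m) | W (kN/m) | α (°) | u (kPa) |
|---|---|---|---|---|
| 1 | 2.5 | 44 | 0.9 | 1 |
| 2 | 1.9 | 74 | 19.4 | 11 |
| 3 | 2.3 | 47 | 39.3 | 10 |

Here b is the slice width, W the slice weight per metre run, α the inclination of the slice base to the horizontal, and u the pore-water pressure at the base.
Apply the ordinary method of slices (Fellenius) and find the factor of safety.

Ordinary method of slices: FS = Σ[c'·Δl_i + (W_i cosα_i − u_i·Δl_i)·tanφ'] / Σ W_i sinα_i, with Δl_i = b_i / cosα_i.
Slice 1: Δl = 2.5/cos0.9° = 2.500 m; N'_1 = 44·cos0.9° − 1·2.500 = 41.5; c'Δl = 12.25; W sinα = 0.7
Slice 2: Δl = 1.9/cos19.4° = 2.014 m; N'_2 = 74·cos19.4° − 11·2.014 = 47.6; c'Δl = 9.87; W sinα = 24.6
Slice 3: Δl = 2.3/cos39.3° = 2.972 m; N'_3 = 47·cos39.3° − 10·2.972 = 6.6; c'Δl = 14.56; W sinα = 29.8
Σc'Δl = 36.7 kN/m; ΣN' = 95.8 kN/m; ΣW sinα = 55.0 kN/m
Resisting = 36.7 + 95.8·tan29.8° = 36.7 + 54.9 = 91.5 kN/m
FS = 91.5 / 55.0 = 1.663

FS = 1.66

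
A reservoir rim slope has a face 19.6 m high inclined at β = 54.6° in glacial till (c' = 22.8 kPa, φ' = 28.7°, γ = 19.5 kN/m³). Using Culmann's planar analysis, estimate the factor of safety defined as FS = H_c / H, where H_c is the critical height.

FS = 1.70

H_c = (4c'/γ) · sinβ cosφ' / [1 − cos(β − φ')]
    = (4·22.8/19.5) · sin54.6°·cos28.7° / [1 − cos25.9°]
    = 4.677 · 0.7150 / 0.1004 = 33.29 m
FS = H_c / H = 33.29 / 19.6 = 1.699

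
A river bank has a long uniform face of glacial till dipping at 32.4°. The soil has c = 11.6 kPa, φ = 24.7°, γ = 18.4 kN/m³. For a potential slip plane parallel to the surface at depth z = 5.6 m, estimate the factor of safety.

For an infinite slope with a slip plane parallel to the surface (no pore pressure): FS = [c + γz cos²β tanφ] / [γz sinβ cosβ].
γz = 18.4·5.6 = 103.04 kN/m²
Numerator = 11.6 + 103.04·cos²32.4°·tan24.7° = 11.6 + 103.04·0.7129·0.4599 = 45.386 kPa
Denominator = 103.04·sin32.4°·cos32.4° = 103.04·0.5358·0.8443 = 46.617 kPa
FS = 45.386 / 46.617 = 0.974

FS = 0.97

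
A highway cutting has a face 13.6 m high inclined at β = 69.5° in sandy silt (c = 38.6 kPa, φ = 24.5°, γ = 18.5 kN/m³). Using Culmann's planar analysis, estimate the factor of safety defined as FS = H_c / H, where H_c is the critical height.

H_c = (4c/γ) · sinβ cosφ / [1 − cos(β − φ)]
    = (4·38.6/18.5) · sin69.5°·cos24.5° / [1 − cos45.0°]
    = 8.346 · 0.8523 / 0.2929 = 24.29 m
FS = H_c / H = 24.29 / 13.6 = 1.786

FS = 1.79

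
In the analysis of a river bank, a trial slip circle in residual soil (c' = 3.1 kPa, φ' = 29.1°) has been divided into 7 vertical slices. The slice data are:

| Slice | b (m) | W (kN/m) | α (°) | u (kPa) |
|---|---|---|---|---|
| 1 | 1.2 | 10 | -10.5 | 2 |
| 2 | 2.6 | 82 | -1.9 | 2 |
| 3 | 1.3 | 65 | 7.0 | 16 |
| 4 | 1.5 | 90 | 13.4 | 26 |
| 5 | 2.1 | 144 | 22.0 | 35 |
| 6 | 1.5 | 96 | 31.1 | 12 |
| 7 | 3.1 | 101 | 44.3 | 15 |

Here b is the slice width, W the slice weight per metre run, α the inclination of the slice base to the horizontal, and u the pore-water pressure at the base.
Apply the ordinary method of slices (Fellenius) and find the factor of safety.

Ordinary method of slices: FS = Σ[c'·Δl_i + (W_i cosα_i − u_i·Δl_i)·tanφ'] / Σ W_i sinα_i, with Δl_i = b_i / cosα_i.
Slice 1: Δl = 1.2/cos(-10.5°) = 1.220 m; N'_1 = 10·cos(-10.5°) − 2·1.220 = 7.4; c'Δl = 3.78; W sinα = -1.8
Slice 2: Δl = 2.6/cos(-1.9°) = 2.601 m; N'_2 = 82·cos(-1.9°) − 2·2.601 = 76.8; c'Δl = 8.06; W sinα = -2.7
Slice 3: Δl = 1.3/cos7.0° = 1.310 m; N'_3 = 65·cos7.0° − 16·1.310 = 43.6; c'Δl = 4.06; W sinα = 7.9
Slice 4: Δl = 1.5/cos13.4° = 1.542 m; N'_4 = 90·cos13.4° − 26·1.542 = 47.5; c'Δl = 4.78; W sinα = 20.9
Slice 5: Δl = 2.1/cos22.0° = 2.265 m; N'_5 = 144·cos22.0° − 35·2.265 = 54.2; c'Δl = 7.02; W sinα = 53.9
Slice 6: Δl = 1.5/cos31.1° = 1.752 m; N'_6 = 96·cos31.1° − 12·1.752 = 61.2; c'Δl = 5.43; W sinα = 49.6
Slice 7: Δl = 3.1/cos44.3° = 4.331 m; N'_7 = 101·cos44.3° − 15·4.331 = 7.3; c'Δl = 13.43; W sinα = 70.5
Σc'Δl = 46.6 kN/m; ΣN' = 297.9 kN/m; ΣW sinα = 198.3 kN/m
Resisting = 46.6 + 297.9·tan29.1° = 46.6 + 165.8 = 212.4 kN/m
FS = 212.4 / 198.3 = 1.071

FS = 1.07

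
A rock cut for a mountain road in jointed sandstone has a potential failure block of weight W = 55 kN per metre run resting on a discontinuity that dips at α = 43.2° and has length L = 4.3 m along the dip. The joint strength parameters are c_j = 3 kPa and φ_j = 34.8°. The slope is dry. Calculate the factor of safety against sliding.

FS = 1.08

Resolving the block weight along and normal to the plane and applying the Mohr–Coulomb strength on the joint:
N' = W cosα = 55·cos43.2° = 40.1 kN/m
Driving force T = W sinα = 55·sin43.2° = 37.7 kN/m
Resisting force R = c_j·L + N'·tanφ_j = 3·4.3 + 40.1·tan34.8° = 12.9 + 27.9 = 40.8 kN/m
FS = R / T = 40.8 / 37.7 = 1.083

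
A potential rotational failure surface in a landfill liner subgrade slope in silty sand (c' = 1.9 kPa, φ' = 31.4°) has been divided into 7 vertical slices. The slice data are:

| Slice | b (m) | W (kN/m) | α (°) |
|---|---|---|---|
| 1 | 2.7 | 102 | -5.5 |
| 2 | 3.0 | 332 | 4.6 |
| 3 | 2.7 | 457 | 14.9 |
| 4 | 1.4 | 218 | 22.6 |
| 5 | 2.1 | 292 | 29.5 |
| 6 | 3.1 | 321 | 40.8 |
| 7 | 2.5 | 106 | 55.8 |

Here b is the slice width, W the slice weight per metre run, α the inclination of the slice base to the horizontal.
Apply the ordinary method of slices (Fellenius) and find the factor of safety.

Ordinary method of slices: FS = Σ[c'·Δl_i + (W_i cosα_i)·tanφ'] / Σ W_i sinα_i, with Δl_i = b_i / cosα_i.
Slice 1: Δl = 2.7/cos(-5.5°) = 2.712 m; N'_1 = 102·cos(-5.5°) = 101.5; c'Δl = 5.15; W sinα = -9.8
Slice 2: Δl = 3.0/cos4.6° = 3.010 m; N'_2 = 332·cos4.6° = 330.9; c'Δl = 5.72; W sinα = 26.6
Slice 3: Δl = 2.7/cos14.9° = 2.794 m; N'_3 = 457·cos14.9° = 441.6; c'Δl = 5.31; W sinα = 117.5
Slice 4: Δl = 1.4/cos22.6° = 1.516 m; N'_4 = 218·cos22.6° = 201.3; c'Δl = 2.88; W sinα = 83.8
Slice 5: Δl = 2.1/cos29.5° = 2.413 m; N'_5 = 292·cos29.5° = 254.1; c'Δl = 4.58; W sinα = 143.8
Slice 6: Δl = 3.1/cos40.8° = 4.095 m; N'_6 = 321·cos40.8° = 243.0; c'Δl = 7.78; W sinα = 209.7
Slice 7: Δl = 2.5/cos55.8° = 4.448 m; N'_7 = 106·cos55.8° = 59.6; c'Δl = 8.45; W sinα = 87.7
Σc'Δl = 39.9 kN/m; ΣN' = 1632.1 kN/m; ΣW sinα = 659.3 kN/m
Resisting = 39.9 + 1632.1·tan31.4° = 39.9 + 996.2 = 1036.1 kN/m
FS = 1036.1 / 659.3 = 1.571

FS = 1.57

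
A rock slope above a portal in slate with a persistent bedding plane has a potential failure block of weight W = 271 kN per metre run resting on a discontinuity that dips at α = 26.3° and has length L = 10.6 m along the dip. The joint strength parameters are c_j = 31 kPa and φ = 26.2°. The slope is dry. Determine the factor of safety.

FS = 3.73

Resolving the block weight along and normal to the plane and applying the Mohr–Coulomb strength on the joint:
N' = W cosα = 271·cos26.3° = 242.9 kN/m
Driving force T = W sinα = 271·sin26.3° = 120.1 kN/m
Resisting force R = c_j·L + N'·tanφ = 31·10.6 + 242.9·tan26.2° = 328.6 + 119.5 = 448.1 kN/m
FS = R / T = 448.1 / 120.1 = 3.732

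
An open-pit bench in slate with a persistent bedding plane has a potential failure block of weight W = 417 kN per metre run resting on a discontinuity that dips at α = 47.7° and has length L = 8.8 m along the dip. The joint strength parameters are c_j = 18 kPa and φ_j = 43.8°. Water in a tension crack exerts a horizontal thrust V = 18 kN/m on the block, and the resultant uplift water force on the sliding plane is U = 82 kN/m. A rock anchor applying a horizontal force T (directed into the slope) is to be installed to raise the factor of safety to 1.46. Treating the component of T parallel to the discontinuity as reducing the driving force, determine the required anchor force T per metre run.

T = 78 kN/m

Resolving forces along and normal to the sliding plane, with the horizontal anchor force T adding T·sinα to the effective normal force and T·cosα acting up the plane against the driving force:
FS = [c_jL + (W cosα − U − V sinα + T sinα) tanφ_j] / [W sinα + V cosα − T cosα]
Without the anchor: N' = 185.3 kN/m, driving T_d = 320.5 kN/m, resisting R = 18·8.8 + 185.3·tan43.8° = 336.1 kN/m, FS = 1.05.
Setting FS = 1.46 and solving for T:
1.46·(320.5 − T cos47.7°) = 336.1 + T sin47.7°·tan43.8°
T·(sin47.7°·tan43.8° + 1.46·cos47.7°) = 1.46·320.5 − 336.1
T·(0.7396·0.9590 + 1.46·0.6730) = 468.0 − 336.1 = 131.9
T·1.6919 = 131.9
T = 77.9 kN/m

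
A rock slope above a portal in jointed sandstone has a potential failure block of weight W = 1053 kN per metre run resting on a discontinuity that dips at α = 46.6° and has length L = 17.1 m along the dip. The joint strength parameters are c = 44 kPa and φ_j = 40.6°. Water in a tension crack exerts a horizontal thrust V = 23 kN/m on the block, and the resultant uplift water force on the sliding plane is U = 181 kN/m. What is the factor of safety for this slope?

FS = 1.54

Resolving the block weight along and normal to the plane and applying the Mohr–Coulomb strength on the joint:
N' = W cosα − U − V sinα = 1053·cos46.6° − 181 − 23·sin46.6° = 525.8 kN/m
Driving force T = W sinα + V cosα = 1053·sin46.6° + 23·cos46.6° = 780.9 kN/m
Resisting force R = c·L + N'·tanφ_j = 44·17.1 + 525.8·tan40.6° = 752.4 + 450.7 = 1203.1 kN/m
FS = R / T = 1203.1 / 780.9 = 1.541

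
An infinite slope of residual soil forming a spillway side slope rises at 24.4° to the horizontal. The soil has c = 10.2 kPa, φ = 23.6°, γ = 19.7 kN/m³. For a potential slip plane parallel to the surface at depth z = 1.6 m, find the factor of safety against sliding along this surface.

FS = 1.82

For an infinite slope with a slip plane parallel to the surface (no pore pressure): FS = [c + γz cos²β tanφ] / [γz sinβ cosβ].
γz = 19.7·1.6 = 31.52 kN/m²
Numerator = 10.2 + 31.52·cos²24.4°·tan23.6° = 10.2 + 31.52·0.8293·0.4369 = 21.621 kPa
Denominator = 31.52·sin24.4°·cos24.4° = 31.52·0.4131·0.9107 = 11.858 kPa
FS = 21.621 / 11.858 = 1.823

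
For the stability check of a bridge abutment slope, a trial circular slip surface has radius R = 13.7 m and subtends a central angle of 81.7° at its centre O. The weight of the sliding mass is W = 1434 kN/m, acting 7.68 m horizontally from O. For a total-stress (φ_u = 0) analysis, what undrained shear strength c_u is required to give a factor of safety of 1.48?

FS = c_u·L_a·R / (W·d), so c_u = FS·W·d / (L_a·R).
Arc length L_a = R·θ = 13.7·(81.7°·π/180) = 13.7·1.4259 = 19.54 m
c_u = 1.48·1434·7.68 / (19.54·13.7) = 16299.4 / 267.63 = 60.90 kPa

c_u = 60.9 kPa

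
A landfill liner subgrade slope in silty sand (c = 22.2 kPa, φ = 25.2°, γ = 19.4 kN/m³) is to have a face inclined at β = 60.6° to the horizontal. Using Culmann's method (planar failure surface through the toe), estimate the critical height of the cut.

Culmann's analysis gives the critical failure plane at α_cr = (β + φ)/2 = (60.6 + 25.2)/2 = 42.9°, and the critical height
H_c = (4c/γ) · sinβ cosφ / [1 − cos(β − φ)]
    = (4·22.2/19.4) · sin60.6°·cos25.2° / [1 − cos(35.4°)]
    = 4.577 · 0.8712·0.9048 / [1 − 0.8151]
    = 4.577 · 0.7883 / 0.1849
    = 19.52 m

H_c = 19.52 m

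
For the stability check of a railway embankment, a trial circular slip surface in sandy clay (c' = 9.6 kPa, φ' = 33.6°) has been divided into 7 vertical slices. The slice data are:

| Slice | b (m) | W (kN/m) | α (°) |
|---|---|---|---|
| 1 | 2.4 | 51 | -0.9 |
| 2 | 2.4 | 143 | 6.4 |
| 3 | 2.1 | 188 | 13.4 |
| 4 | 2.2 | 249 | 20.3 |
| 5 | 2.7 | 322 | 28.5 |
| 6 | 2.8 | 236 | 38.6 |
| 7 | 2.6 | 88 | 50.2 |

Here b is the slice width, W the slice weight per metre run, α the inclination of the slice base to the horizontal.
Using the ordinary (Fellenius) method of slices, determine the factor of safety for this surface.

Ordinary method of slices: FS = Σ[c'·Δl_i + (W_i cosα_i)·tanφ'] / Σ W_i sinα_i, with Δl_i = b_i / cosα_i.
Slice 1: Δl = 2.4/cos(-0.9°) = 2.400 m; N'_1 = 51·cos(-0.9°) = 51.0; c'Δl = 23.04; W sinα = -0.8
Slice 2: Δl = 2.4/cos6.4° = 2.415 m; N'_2 = 143·cos6.4° = 142.1; c'Δl = 23.18; W sinα = 15.9
Slice 3: Δl = 2.1/cos13.4° = 2.159 m; N'_3 = 188·cos13.4° = 182.9; c'Δl = 20.72; W sinα = 43.6
Slice 4: Δl = 2.2/cos20.3° = 2.346 m; N'_4 = 249·cos20.3° = 233.5; c'Δl = 22.52; W sinα = 86.4
Slice 5: Δl = 2.7/cos28.5° = 3.072 m; N'_5 = 322·cos28.5° = 283.0; c'Δl = 29.49; W sinα = 153.6
Slice 6: Δl = 2.8/cos38.6° = 3.583 m; N'_6 = 236·cos38.6° = 184.4; c'Δl = 34.39; W sinα = 147.2
Slice 7: Δl = 2.6/cos50.2° = 4.062 m; N'_7 = 88·cos50.2° = 56.3; c'Δl = 38.99; W sinα = 67.6
Σc'Δl = 192.4 kN/m; ΣN' = 1133.3 kN/m; ΣW sinα = 513.6 kN/m
Resisting = 192.4 + 1133.3·tan33.6° = 192.4 + 752.9 = 945.3 kN/m
FS = 945.3 / 513.6 = 1.841

FS = 1.84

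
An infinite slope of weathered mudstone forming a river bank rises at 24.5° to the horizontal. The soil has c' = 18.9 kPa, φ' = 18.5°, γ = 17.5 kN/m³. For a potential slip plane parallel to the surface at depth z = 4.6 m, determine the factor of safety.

FS = 1.36

For an infinite slope with a slip plane parallel to the surface (no pore pressure): FS = [c' + γz cos²β tanφ'] / [γz sinβ cosβ].
γz = 17.5·4.6 = 80.50 kN/m²
Numerator = 18.9 + 80.50·cos²24.5°·tan18.5° = 18.9 + 80.50·0.8280·0.3346 = 41.203 kPa
Denominator = 80.50·sin24.5°·cos24.5° = 80.50·0.4147·0.9100 = 30.377 kPa
FS = 41.203 / 30.377 = 1.356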